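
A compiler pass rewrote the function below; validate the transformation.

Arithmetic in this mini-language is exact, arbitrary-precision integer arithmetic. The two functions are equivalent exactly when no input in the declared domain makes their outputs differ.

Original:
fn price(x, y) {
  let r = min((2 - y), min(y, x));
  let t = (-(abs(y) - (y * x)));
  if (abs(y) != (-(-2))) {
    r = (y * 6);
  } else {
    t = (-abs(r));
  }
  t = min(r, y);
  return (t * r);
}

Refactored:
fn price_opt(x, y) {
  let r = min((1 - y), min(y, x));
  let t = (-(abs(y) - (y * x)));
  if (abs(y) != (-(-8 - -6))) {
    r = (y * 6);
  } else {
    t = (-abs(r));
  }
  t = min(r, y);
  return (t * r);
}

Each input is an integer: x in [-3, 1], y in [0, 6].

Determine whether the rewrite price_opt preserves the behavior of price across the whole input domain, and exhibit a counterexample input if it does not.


There is a counterexample at x=0, y=2: 0 on one side, 1 on the other.
price: r becomes 0; next t becomes -2; next (abs(y) != (-(-2))) evaluates to false; next t becomes 0; next t becomes 0; next final value 0
price_opt: r becomes -1; next t becomes -2; next (abs(y) != (-(-8 - -6))) evaluates to false; next t becomes -1; next t becomes -1; next final value 1
verdict: not equivalent; witness: x=0, y=2


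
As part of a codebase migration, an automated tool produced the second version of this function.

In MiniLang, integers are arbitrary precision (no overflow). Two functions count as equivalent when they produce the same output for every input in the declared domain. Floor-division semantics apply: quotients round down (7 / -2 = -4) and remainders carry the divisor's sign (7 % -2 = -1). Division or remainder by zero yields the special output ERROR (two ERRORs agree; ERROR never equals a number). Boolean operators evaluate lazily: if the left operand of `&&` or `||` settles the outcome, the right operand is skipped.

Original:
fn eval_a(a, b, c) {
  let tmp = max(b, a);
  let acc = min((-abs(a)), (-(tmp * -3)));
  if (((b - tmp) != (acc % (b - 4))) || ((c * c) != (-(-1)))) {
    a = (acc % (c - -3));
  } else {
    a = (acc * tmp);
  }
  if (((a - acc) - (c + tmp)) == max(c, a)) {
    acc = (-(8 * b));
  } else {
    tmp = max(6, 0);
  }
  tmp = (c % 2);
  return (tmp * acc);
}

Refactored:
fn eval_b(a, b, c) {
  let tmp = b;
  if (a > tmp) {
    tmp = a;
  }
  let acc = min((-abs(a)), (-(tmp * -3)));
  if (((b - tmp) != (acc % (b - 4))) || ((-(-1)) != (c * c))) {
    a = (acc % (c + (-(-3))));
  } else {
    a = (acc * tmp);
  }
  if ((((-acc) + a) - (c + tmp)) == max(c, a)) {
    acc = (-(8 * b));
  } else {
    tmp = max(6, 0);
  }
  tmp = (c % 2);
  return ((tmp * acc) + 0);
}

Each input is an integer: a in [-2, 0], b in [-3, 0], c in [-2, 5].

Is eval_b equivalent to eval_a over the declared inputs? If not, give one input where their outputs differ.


The two are interchangeable: statement counts differ, and constant usage differs, and arithmetic usage differs, and comparison usage differs, and min/max/abs usage differs, and branching structure differs, and every declared input agrees.
Tracing a=0, b=-2, c=3: eval_a: tmp = 0; acc = 0; (((b - tmp) != (acc % (b - 4))) || ((c * c) != (-(-1)))) -> true; a = 0; (((a - acc) - (c + tmp)) == max(c, a)) -> false; tmp = 6; tmp = 1; return 0 | eval_b: tmp = -2; (a > tmp) -> true; tmp = 0; acc = 0; (((b - tmp) != (acc % (b - 4))) || ((-(-1)) != (c * c))) -> true; a = 0; ((((-acc) + a) - (c + tmp)) == max(c, a)) -> false; tmp = 6; tmp = 1; return 0 — matching result 0.
Checked all 96 inputs in the declared domain: the outputs agree on every one.
verdict: equivalent


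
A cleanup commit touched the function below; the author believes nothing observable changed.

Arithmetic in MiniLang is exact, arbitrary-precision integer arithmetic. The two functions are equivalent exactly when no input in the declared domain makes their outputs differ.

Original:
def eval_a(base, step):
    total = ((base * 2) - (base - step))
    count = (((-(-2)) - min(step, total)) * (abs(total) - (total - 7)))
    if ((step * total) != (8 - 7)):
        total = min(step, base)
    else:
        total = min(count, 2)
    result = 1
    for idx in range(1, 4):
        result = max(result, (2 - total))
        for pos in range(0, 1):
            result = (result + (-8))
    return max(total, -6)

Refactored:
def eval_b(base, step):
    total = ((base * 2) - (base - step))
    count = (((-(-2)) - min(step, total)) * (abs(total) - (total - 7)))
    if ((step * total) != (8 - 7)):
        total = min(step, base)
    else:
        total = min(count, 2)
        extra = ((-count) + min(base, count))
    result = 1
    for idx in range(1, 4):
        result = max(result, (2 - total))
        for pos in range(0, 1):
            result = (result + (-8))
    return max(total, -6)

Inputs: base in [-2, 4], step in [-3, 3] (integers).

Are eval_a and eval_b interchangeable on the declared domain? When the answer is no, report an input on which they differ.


Although statement counts differ; and local variable names differ; and arithmetic usage differs; and min/max/abs usage differs, 49/49 inputs agree.
verdict: equivalent


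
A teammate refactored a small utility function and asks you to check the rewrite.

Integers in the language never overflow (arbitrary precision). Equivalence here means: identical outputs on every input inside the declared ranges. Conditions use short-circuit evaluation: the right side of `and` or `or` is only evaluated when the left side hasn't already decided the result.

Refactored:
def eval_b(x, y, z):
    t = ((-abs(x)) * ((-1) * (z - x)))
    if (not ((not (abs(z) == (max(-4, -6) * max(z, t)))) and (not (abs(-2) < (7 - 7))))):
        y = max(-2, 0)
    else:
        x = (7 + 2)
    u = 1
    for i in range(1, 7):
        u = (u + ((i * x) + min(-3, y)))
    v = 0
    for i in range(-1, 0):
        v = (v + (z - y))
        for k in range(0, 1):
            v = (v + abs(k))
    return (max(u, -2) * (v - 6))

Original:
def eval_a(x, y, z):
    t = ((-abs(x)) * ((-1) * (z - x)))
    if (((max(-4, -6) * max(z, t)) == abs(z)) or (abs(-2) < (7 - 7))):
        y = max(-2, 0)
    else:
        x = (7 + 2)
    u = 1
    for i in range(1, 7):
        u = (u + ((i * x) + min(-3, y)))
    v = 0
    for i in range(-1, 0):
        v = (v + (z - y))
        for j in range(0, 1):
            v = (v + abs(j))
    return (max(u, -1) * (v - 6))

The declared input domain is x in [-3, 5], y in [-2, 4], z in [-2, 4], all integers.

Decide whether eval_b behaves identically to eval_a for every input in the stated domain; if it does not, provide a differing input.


These are not equivalent — on x=0, y=-2, z=0 the outputs split (6 vs 12).
eval_a: t becomes 0; next (((max(-4, -6) * max(z, t)) == abs(z)) or (abs(-2) < (7 - 7))) evaluates to true; next y becomes 0; next u becomes 1; next at i=1:; next u becomes -2; next at i=2:; next u becomes -5; next at i=3:; next u becomes -8; next at i=4:; next u becomes -11; next at i=5:; next u becomes -14; next at i=6:; next u becomes -17; next v becomes 0; next at i=-1:; next v becomes 0; next at j=0:; next v becomes 0; next final value 6
eval_b: t becomes 0; next (not ((not (abs(z) == (max(-4, -6) * max(z, t)))) and (not (abs(-2) < (7 - 7))))) evaluates to true; next y becomes 0; next u becomes 1; next at i=1:; next u becomes -2; next at i=2:; next u becomes -5; next at i=3:; next u becomes -8; next at i=4:; next u becomes -11; next at i=5:; next u becomes -14; next at i=6:; next u becomes -17; next v becomes 0; next at i=-1:; next v becomes 0; next at k=0:; next v becomes 0; next final value 12
verdict: not equivalent; witness: x=0, y=-2, z=0


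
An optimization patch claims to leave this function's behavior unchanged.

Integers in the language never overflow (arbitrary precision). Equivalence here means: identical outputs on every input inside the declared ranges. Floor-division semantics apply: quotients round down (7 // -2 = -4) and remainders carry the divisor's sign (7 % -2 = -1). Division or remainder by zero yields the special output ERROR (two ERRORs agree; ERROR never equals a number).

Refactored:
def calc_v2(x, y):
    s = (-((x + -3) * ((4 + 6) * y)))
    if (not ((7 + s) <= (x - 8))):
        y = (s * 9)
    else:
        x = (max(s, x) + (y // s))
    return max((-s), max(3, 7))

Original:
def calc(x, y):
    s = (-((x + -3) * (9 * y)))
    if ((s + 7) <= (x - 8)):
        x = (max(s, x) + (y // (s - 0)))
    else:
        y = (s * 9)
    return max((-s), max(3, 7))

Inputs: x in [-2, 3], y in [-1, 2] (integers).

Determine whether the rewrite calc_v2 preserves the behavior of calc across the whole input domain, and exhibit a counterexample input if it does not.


Not equivalent: x=-2, y=-1 separates them (45 vs 50).
calc: s = -45; ((s + 7) <= (x - 8)) -> true; x = -2; return 45
calc_v2: s = -50; (not ((7 + s) <= (x - 8))) -> false; x = -2; return 50
verdict: not equivalent; witness: x=-2, y=-1


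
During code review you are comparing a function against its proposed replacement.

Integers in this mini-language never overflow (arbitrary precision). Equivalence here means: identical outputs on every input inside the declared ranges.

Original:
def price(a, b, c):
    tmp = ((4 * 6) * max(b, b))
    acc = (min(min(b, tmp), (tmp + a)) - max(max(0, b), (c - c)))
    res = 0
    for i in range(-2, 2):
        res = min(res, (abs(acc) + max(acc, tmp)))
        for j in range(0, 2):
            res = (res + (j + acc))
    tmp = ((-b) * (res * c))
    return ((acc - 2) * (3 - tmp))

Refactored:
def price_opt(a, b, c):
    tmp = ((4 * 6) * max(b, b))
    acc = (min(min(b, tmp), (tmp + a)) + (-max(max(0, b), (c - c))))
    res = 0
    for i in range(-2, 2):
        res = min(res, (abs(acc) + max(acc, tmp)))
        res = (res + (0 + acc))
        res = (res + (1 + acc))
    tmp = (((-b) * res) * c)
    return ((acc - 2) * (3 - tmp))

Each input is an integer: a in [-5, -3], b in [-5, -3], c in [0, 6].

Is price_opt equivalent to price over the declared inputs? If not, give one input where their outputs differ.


The two versions differ — the changes include constant usage differs; also arithmetic usage differs; also local variable names differ; also loop structure differs.
As a probe, take a=-4, b=-5, c=1: price runs tmp = -120; acc = -124; res = 0; [i=-2]; res = 0; [j=0]; res = -124; [j=1]; res = -247; [i=-1]; res = -247; [j=0]; res = -371; [j=1]; res = -494; [i=0]; res = -494; [j=0]; res = -618; [j=1]; res = -741; [i=1]; res = -741; [j=0]; res = -865; [j=1]; res = -988; tmp = -4940; return -622818; price_opt runs tmp = -120; acc = -124; res = 0; [i=-2]; res = 0; res = -124; res = -247; [i=-1]; res = -247; res = -371; res = -494; [i=0]; res = -494; res = -618; res = -741; [i=1]; res = -741; res = -865; res = -988; tmp = -4940; return -622818; both end at -622818.
Sweeping the whole domain (63 inputs) finds no disagreement.
verdict: equivalent


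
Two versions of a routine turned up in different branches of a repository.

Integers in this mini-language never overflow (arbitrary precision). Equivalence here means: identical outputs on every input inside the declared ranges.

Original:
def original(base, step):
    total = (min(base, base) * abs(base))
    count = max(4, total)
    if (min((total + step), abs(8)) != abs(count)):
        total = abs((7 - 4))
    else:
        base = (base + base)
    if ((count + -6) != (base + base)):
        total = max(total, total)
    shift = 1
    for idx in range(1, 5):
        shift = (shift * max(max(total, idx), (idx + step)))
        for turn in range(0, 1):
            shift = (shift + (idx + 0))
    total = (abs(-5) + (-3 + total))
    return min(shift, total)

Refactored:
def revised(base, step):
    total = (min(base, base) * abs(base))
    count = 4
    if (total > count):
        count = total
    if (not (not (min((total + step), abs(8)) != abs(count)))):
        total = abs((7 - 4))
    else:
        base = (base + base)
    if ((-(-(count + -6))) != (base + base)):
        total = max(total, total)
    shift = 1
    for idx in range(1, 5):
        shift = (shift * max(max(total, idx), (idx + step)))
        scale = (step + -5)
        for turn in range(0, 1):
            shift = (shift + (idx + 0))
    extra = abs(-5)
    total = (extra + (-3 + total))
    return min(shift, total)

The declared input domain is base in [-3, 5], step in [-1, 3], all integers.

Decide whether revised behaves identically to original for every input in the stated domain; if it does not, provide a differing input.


Equivalent — the differences include arithmetic usage differs, and statement counts differ, and comparison usage differs, and min/max/abs usage differs, and branching structure differs, and constant usage differs, and local variable names differ, and boolean connective usage differs, yet no declared input distinguishes the two.
Tracing base=-1, step=-1: original: total = -1; count = 4; (min((total + step), abs(8)) != abs(count)) -> true; total = 3; ((count + -6) != (base + base)) -> false; shift = 1; [idx=1]; shift = 3; [turn=0]; shift = 4; [idx=2]; shift = 12; [turn=0]; shift = 14; [idx=3]; shift = 42; [turn=0]; shift = 45; [idx=4]; shift = 180; [turn=0]; shift = 184; total = 5; return 5 | revised: total = -1; count = 4; (total > count) -> false; (not (not (min((total + step), abs(8)) != abs(count)))) -> true; total = 3; ((-(-(count + -6))) != (base + base)) -> false; shift = 1; [idx=1]; shift = 3; scale = -6; [turn=0]; shift = 4; [idx=2]; shift = 12; scale = -6; [turn=0]; shift = 14; [idx=3]; shift = 42; scale = -6; [turn=0]; shift = 45; [idx=4]; shift = 180; scale = -6; [turn=0]; shift = 184; extra = 5; total = 5; return 5 — matching result 5.
Sweeping the whole domain (45 inputs) finds no disagreement.
verdict: equivalent


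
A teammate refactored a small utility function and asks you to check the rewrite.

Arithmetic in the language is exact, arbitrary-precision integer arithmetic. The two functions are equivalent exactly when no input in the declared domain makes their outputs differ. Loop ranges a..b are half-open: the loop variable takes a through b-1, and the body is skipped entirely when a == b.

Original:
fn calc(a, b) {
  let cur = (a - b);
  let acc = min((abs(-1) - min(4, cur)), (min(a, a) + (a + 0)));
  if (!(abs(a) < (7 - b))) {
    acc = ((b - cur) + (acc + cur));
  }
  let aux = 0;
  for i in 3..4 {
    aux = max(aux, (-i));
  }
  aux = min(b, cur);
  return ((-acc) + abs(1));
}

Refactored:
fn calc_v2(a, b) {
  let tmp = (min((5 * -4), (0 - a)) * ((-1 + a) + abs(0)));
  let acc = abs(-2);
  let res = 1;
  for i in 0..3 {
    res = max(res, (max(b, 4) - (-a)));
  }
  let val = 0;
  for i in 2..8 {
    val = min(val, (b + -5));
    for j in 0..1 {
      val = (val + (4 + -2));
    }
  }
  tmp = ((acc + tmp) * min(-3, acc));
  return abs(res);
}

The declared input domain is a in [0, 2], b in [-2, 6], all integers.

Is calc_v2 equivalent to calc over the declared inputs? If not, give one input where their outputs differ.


There is a counterexample at a=0, b=-2: 2 on one side, 4 on the other.
calc: cur := 2 | acc := -1 | (!(abs(a) < (7 - b))): false | aux := 0 | iter i=3: | aux := 0 | aux := -2 | result 2
calc_v2: tmp := 20 | acc := 2 | res := 1 | iter i=0: | res := 4 | iter i=1: | res := 4 | iter i=2: | res := 4 | val := 0 | iter i=2: | val := -7 | iter j=0: | val := -5 | iter i=3: | val := -7 | iter j=0: | val := -5 | iter i=4: | val := -7 | iter j=0: | val := -5 | iter i=5: | val := -7 | iter j=0: | val := -5 | iter i=6: | val := -7 | iter j=0: | val := -5 | iter i=7: | val := -7 | iter j=0: | val := -5 | tmp := -66 | result 4
verdict: not equivalent; witness: a=0, b=-2


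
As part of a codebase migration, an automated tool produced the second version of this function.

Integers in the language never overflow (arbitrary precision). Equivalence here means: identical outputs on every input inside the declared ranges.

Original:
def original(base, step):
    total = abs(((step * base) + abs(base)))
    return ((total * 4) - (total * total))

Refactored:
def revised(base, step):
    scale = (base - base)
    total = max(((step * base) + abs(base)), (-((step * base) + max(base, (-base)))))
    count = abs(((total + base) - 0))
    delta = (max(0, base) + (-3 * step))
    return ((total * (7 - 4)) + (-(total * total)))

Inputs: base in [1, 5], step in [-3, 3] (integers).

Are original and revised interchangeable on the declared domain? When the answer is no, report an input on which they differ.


base=1, step=-3 yields 4 from original but 2 from revised.
verdict: not equivalent; witness: base=1, step=-3


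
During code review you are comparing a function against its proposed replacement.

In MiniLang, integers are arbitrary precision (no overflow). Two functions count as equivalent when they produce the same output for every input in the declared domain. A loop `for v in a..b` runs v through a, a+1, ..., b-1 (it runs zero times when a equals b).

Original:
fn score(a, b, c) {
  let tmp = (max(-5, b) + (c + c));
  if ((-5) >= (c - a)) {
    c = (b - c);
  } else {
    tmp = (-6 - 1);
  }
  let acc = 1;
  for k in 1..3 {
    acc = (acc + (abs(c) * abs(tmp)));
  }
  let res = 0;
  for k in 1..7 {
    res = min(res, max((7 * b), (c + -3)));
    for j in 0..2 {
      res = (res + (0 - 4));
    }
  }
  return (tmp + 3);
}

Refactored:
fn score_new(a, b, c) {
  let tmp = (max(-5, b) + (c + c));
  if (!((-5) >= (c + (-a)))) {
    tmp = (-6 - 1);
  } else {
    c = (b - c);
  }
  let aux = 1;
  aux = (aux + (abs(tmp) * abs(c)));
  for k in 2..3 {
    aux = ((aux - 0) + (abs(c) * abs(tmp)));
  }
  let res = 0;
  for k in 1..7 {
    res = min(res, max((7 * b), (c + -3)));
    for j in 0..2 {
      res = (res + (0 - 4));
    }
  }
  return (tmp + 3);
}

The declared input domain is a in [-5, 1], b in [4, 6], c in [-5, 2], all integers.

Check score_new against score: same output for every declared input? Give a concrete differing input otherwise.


Comparing the listings, the differences include: local variable names differ; and boolean connective usage differs; and loop structure differs; and arithmetic usage differs; and min/max/abs usage differs; and constant usage differs; and statement counts differ.
Spot check at a=1, b=5, c=-1 — score: tmp := 3 | ((-5) >= (c - a)): false | tmp := -7 | acc := 1 | iter k=1: | acc := 8 | iter k=2: | acc := 15 | res := 0 | iter k=1: | res := 0 | iter j=0: | res := -4 | iter j=1: | res := -8 | iter k=2: | res := -8 | iter j=0: | res := -12 | iter j=1: | res := -16 | iter k=3: | res := -16 | iter j=0: | res := -20 | iter j=1: | res := -24 | iter k=4: | res := -24 | iter j=0: | res := -28 | iter j=1: | res := -32 | iter k=5: | res := -32 | iter j=0: | res := -36 | iter j=1: | res := -40 | iter k=6: | res := -40 | iter j=0: | res := -44 | iter j=1: | res := -48 | result -4. score_new: tmp := 3 | (!((-5) >= (c + (-a)))): true | tmp := -7 | aux := 1 | aux := 8 | iter k=2: | aux := 15 | res := 0 | iter k=1: | res := 0 | iter j=0: | res := -4 | iter j=1: | res := -8 | iter k=2: | res := -8 | iter j=0: | res := -12 | iter j=1: | res := -16 | iter k=3: | res := -16 | iter j=0: | res := -20 | iter j=1: | res := -24 | iter k=4: | res := -24 | iter j=0: | res := -28 | iter j=1: | res := -32 | iter k=5: | res := -32 | iter j=0: | res := -36 | iter j=1: | res := -40 | iter k=6: | res := -40 | iter j=0: | res := -44 | iter j=1: | res := -48 | result -4. Both give -4.
Checked all 168 inputs in the declared domain: the outputs agree on every one.
verdict: equivalent


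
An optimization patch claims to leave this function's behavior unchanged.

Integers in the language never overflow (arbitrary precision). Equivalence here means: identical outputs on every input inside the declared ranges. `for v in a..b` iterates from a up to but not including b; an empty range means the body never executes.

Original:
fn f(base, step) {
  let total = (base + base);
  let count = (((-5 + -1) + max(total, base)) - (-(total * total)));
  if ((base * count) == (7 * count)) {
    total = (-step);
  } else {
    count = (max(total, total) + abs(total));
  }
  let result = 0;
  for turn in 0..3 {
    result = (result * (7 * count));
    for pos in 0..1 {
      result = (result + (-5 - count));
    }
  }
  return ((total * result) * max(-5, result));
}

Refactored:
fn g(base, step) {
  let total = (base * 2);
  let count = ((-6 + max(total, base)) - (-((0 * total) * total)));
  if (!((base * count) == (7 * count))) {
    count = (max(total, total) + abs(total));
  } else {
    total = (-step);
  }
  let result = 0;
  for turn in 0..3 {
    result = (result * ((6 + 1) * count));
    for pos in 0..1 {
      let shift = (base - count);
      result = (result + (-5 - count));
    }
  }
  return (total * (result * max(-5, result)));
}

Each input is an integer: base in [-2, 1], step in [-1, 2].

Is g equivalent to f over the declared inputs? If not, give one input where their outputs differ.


Input base=1, step=-1: 25 from f versus 73170 from g.
verdict: not equivalent; witness: base=1, step=-1


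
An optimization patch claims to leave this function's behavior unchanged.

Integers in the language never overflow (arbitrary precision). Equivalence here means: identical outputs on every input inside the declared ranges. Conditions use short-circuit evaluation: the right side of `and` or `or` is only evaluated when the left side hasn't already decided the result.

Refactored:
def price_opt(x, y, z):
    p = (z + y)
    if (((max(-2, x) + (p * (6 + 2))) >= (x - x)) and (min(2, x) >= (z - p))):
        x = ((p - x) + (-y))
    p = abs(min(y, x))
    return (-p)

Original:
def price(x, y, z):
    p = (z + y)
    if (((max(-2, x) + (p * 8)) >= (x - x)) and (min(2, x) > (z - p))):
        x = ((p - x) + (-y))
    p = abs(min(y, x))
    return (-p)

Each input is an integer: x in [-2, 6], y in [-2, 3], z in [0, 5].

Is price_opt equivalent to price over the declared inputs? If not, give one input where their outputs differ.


x=5, y=-2, z=2 yields -2 from price but -3 from price_opt.
verdict: not equivalent; witness: x=5, y=-2, z=2


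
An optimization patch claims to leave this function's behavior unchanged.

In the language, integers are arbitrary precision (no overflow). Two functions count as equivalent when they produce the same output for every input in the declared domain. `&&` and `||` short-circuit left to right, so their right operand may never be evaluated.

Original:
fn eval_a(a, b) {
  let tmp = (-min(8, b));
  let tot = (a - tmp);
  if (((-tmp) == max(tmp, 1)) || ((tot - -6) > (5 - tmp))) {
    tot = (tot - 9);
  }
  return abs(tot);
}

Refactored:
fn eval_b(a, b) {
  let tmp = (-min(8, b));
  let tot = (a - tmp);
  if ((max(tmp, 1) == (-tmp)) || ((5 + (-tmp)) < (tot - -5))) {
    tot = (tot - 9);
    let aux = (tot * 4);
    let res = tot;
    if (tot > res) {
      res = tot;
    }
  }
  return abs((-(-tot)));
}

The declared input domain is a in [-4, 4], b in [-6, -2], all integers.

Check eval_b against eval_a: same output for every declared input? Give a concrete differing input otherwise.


At a=0, b=-6: eval_a gives 15, eval_b gives 6.
verdict: not equivalent; witness: a=0, b=-6


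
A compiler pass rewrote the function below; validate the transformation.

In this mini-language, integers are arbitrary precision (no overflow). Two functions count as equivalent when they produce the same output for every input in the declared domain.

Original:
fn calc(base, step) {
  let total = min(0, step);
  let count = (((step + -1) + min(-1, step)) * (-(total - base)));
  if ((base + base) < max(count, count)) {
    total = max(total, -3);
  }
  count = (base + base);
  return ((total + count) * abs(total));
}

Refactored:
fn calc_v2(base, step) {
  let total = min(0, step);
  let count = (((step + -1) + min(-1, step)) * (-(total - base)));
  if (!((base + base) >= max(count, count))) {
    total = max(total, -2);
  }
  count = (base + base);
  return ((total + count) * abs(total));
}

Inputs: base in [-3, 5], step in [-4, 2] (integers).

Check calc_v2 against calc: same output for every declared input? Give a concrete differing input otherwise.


Try base=-3, step=-3.
calc: total becomes -3; next count becomes 0; next ((base + base) < max(count, count)) evaluates to true; next total becomes -3; next count becomes -6; next final value -27
calc_v2: total becomes -3; next count becomes 0; next (!((base + base) >= max(count, count))) evaluates to true; next total becomes -2; next count becomes -6; next final value -16
-27 != -16, so the rewrite changes behavior.
verdict: not equivalent; witness: base=-3, step=-3


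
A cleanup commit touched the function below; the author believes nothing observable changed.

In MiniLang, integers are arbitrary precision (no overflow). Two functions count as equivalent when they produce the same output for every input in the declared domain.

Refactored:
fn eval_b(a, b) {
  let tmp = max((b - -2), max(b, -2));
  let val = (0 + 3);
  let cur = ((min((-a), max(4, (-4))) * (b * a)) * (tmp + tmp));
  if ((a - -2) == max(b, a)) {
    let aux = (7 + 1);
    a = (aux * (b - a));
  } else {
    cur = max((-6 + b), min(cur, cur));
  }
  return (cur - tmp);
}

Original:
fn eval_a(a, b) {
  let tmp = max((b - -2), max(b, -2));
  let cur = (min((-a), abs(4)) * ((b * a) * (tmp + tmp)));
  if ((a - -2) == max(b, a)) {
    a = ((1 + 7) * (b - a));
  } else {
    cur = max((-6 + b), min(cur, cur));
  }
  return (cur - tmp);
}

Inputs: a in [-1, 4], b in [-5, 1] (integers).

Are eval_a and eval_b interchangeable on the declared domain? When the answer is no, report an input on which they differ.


Differences: min/max/abs usage differs, and local variable names differ, and constant usage differs, and statement counts differ, and arithmetic usage differs — yet all 42 inputs agree.
verdict: equivalent


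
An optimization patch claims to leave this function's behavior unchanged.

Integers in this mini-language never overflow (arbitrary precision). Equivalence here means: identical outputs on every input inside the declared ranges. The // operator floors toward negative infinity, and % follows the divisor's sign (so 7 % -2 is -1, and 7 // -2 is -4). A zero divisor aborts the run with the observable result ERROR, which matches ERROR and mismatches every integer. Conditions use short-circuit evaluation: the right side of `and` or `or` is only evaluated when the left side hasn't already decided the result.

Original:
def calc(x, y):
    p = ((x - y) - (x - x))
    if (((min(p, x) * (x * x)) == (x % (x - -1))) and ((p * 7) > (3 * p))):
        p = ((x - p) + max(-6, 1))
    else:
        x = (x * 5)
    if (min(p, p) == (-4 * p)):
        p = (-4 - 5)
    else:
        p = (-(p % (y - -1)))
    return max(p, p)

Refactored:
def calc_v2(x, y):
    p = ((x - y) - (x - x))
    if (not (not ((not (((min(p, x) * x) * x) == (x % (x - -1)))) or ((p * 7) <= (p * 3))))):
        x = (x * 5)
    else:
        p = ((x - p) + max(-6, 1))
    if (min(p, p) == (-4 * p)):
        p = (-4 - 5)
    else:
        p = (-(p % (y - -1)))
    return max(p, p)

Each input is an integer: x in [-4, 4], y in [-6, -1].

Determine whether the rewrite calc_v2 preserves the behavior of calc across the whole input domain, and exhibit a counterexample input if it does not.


Behavior is preserved: although boolean connective usage differs, comparison usage differs, the outputs never diverge.
One worked example (x=1, y=-6) — calc: p := 7 | (((min(p, x) * (x * x)) == (x % (x - -1))) and ((p * 7) > (3 * p))): true | p := -5 | (min(p, p) == (-4 * p)): false | p := 0 | result 0; calc_v2: p := 7 | (not (not ((not (((min(p, x) * x) * x) == (x % (x - -1)))) or ((p * 7) <= (p * 3))))): false | p := -5 | (min(p, p) == (-4 * p)): false | p := 0 | result 0; agreement on 0.
Across all 54 domain points the two functions coincide.
verdict: equivalent


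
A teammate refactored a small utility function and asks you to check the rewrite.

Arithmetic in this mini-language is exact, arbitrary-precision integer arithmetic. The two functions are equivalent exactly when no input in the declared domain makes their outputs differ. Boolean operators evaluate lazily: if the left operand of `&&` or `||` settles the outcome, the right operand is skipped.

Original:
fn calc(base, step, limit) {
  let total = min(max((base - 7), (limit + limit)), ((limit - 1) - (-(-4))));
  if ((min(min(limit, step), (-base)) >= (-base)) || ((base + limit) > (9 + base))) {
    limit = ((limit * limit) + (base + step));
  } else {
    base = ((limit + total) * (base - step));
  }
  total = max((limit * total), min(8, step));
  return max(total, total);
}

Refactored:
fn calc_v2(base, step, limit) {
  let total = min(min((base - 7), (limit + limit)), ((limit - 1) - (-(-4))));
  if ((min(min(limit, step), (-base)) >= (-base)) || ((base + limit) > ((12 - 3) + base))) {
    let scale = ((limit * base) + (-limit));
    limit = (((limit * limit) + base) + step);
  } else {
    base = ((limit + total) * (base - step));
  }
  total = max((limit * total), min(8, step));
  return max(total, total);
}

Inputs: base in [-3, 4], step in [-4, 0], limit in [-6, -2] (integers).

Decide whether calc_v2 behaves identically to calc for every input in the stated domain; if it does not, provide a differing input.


Try base=-3, step=-4, limit=-6.
calc: total := -11 | ((min(min(limit, step), (-base)) >= (-base)) || ((base + limit) > (9 + base))): false | base := -17 | total := 66 | result 66
calc_v2: total := -12 | ((min(min(limit, step), (-base)) >= (-base)) || ((base + limit) > ((12 - 3) + base))): false | base := -18 | total := 72 | result 72
66 and 72 differ, so these are not the same function on this domain.
verdict: not equivalent; witness: base=-3, step=-4, limit=-6


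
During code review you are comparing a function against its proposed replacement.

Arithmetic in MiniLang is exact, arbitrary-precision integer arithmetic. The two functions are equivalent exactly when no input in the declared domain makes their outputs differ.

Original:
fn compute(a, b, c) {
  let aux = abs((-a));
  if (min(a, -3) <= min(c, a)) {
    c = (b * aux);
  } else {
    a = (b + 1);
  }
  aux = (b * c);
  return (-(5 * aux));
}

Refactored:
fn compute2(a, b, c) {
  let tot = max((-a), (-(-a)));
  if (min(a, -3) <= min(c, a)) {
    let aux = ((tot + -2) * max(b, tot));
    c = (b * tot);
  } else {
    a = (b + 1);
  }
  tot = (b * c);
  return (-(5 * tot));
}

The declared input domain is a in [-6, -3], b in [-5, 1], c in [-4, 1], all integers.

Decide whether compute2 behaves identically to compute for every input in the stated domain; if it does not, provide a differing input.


Comparing the listings, the differences include: constant usage differs; also local variable names differ; also arithmetic usage differs; also min/max/abs usage differs; also statement counts differ.
As a probe, take a=-3, b=-4, c=-4: compute runs aux := 3 | (min(a, -3) <= min(c, a)): false | a := -3 | aux := 16 | result -80; compute2 runs tot := 3 | (min(a, -3) <= min(c, a)): false | a := -3 | tot := 16 | result -80; both end at -80.
Across all 168 domain points the two functions coincide.
verdict: equivalent


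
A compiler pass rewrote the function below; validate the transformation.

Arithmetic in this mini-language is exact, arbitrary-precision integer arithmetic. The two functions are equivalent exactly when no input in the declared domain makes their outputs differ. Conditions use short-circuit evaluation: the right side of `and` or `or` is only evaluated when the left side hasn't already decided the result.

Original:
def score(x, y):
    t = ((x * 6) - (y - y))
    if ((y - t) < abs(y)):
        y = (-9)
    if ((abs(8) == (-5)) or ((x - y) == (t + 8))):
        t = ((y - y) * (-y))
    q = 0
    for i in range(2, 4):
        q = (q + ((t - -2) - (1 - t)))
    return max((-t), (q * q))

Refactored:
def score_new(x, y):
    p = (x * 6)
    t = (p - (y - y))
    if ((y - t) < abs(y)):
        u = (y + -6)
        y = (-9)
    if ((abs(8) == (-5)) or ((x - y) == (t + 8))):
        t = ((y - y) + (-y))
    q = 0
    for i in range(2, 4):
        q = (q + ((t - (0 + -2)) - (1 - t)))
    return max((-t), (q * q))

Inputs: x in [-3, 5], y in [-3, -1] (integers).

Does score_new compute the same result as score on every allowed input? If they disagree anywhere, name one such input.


Take x=-1, y=-3.
score: t becomes -6; next ((y - t) < abs(y)) evaluates to false; next ((abs(8) == (-5)) or ((x - y) == (t + 8))) evaluates to true; next t becomes 0; next q becomes 0; next at i=2:; next q becomes 1; next at i=3:; next q becomes 2; next final value 4
score_new: p becomes -6; next t becomes -6; next ((y - t) < abs(y)) evaluates to false; next ((abs(8) == (-5)) or ((x - y) == (t + 8))) evaluates to true; next t becomes 3; next q becomes 0; next at i=2:; next q becomes 7; next at i=3:; next q becomes 14; next final value 196
4 != 196, so the rewrite changes behavior.
verdict: not equivalent; witness: x=-1, y=-3


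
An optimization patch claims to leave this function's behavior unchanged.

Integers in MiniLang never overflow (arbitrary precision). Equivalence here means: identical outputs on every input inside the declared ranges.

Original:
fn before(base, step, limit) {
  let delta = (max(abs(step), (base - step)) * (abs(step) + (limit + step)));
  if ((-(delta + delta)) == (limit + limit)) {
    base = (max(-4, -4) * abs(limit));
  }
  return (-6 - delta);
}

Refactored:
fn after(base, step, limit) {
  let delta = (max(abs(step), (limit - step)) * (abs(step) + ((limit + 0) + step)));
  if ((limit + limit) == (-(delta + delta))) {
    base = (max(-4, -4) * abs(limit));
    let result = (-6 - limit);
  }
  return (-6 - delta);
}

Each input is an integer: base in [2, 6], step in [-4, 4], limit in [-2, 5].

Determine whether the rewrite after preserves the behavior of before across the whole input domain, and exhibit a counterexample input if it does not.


Evaluate both at base=2, step=-4, limit=-2.
before: delta=-12, then ((-(delta + delta)) == (limit + limit)) is false, then returns 6
after: delta=-8, then ((limit + limit) == (-(delta + delta))) is false, then returns 2
6 vs 2 — the two versions disagree here.
verdict: not equivalent; witness: base=2, step=-4, limit=-2


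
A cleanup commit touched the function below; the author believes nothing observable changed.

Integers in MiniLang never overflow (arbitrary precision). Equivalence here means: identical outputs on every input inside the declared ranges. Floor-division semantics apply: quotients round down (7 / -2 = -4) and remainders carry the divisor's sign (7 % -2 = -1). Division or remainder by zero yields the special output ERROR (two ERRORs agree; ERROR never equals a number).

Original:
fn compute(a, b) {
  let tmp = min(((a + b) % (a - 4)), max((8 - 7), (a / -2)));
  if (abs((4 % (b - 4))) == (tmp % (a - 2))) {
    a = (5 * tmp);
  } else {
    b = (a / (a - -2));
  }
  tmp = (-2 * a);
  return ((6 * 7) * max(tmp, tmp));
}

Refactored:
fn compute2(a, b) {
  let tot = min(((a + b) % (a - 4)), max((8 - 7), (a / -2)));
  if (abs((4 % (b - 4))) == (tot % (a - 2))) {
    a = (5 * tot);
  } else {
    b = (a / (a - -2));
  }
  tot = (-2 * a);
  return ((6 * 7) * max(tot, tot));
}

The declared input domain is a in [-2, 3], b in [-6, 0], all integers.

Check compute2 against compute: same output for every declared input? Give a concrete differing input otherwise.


The two are interchangeable: local variable names differ, and every declared input agrees.
Tracing a=2, b=-3: compute: tmp=-1, then a zero divisor aborts: ERROR | compute2: tot=-1, then a zero divisor aborts: ERROR — matching result ERROR.
An exhaustive pass over the 42 declared inputs shows identical outputs.
verdict: equivalent


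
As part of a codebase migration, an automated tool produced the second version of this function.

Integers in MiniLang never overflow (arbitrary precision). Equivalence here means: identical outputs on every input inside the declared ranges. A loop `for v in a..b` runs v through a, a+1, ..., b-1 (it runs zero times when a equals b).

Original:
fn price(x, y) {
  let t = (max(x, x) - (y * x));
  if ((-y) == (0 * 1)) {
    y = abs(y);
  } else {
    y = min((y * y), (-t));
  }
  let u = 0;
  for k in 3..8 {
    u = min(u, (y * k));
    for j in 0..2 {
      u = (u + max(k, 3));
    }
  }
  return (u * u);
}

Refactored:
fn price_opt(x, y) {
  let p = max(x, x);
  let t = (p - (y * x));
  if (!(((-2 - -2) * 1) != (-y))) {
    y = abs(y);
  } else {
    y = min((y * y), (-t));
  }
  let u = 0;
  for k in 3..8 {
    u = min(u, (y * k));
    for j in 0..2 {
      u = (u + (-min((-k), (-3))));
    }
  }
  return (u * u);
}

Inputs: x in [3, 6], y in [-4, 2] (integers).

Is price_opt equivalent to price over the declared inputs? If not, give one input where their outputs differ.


The two are interchangeable: statement counts differ; min/max/abs usage differs; local variable names differ; constant usage differs; boolean connective usage differs; comparison usage differs; arithmetic usage differs, and every declared input agrees.
Spot check at x=6, y=-3 — price: t=24, then ((-y) == (0 * 1)) is false, then y=-24, then u=0, then (k=3), then u=-72, then (j=0), then u=-69, then (j=1), then u=-66, then (k=4), then u=-96, then (j=0), then u=-92, then (j=1), then u=-88, then (k=5), then u=-120, then (j=0), then u=-115, then (j=1), then u=-110, then (k=6), then u=-144, then (j=0), then u=-138, then (j=1), then u=-132, then (k=7), then u=-168, then (j=0), then u=-161, then (j=1), then u=-154, then returns 23716. price_opt: p=6, then t=24, then (!(((-2 - -2) * 1) != (-y))) is false, then y=-24, then u=0, then (k=3), then u=-72, then (j=0), then u=-69, then (j=1), then u=-66, then (k=4), then u=-96, then (j=0), then u=-92, then (j=1), then u=-88, then (k=5), then u=-120, then (j=0), then u=-115, then (j=1), then u=-110, then (k=6), then u=-144, then (j=0), then u=-138, then (j=1), then u=-132, then (k=7), then u=-168, then (j=0), then u=-161, then (j=1), then u=-154, then returns 23716. Both give 23716.
An exhaustive pass over the 28 declared inputs shows identical outputs.
verdict: equivalent


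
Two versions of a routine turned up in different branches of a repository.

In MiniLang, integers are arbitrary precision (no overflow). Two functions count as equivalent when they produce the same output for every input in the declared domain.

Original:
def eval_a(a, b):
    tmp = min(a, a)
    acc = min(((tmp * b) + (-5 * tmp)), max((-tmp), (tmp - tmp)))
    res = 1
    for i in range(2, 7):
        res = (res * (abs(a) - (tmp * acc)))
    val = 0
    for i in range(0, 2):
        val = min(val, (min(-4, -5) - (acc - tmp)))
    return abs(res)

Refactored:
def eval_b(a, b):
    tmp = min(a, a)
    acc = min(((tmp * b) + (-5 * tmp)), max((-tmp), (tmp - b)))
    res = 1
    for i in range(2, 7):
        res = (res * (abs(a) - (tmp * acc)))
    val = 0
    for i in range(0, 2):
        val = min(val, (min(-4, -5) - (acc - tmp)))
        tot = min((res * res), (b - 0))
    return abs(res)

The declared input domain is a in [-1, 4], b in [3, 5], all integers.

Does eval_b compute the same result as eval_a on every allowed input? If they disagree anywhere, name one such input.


Not equivalent: a=1, b=5 separates them (1 vs 32).
eval_a: tmp=1, then acc=0, then res=1, then (i=2), then res=1, then (i=3), then res=1, then (i=4), then res=1, then (i=5), then res=1, then (i=6), then res=1, then val=0, then (i=0), then val=-4, then (i=1), then val=-4, then returns 1
eval_b: tmp=1, then acc=-1, then res=1, then (i=2), then res=2, then (i=3), then res=4, then (i=4), then res=8, then (i=5), then res=16, then (i=6), then res=32, then val=0, then (i=0), then val=-3, then tot=5, then (i=1), then val=-3, then tot=5, then returns 32
verdict: not equivalent; witness: a=1, b=5


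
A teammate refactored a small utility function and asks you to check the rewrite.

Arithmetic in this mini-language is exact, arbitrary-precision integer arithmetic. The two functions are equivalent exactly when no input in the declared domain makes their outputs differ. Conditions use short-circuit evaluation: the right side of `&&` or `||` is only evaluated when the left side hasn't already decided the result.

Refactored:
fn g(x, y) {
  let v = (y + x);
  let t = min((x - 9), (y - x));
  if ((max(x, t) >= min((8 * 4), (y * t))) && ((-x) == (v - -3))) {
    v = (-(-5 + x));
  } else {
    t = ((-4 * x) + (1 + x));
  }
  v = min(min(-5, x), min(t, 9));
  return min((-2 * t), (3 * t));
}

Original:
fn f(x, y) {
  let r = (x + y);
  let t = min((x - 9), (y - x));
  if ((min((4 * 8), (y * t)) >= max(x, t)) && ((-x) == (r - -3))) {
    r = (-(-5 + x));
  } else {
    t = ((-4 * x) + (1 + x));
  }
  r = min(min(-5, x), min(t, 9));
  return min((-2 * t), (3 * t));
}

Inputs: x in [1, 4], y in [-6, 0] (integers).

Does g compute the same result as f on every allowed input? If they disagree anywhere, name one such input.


These are not equivalent — on x=1, y=-5 the outputs split (-24 vs -6).
f: r := -4 | t := -8 | ((min((4 * 8), (y * t)) >= max(x, t)) && ((-x) == (r - -3))): true | r := 4 | r := -8 | result -24
g: v := -4 | t := -8 | ((max(x, t) >= min((8 * 4), (y * t))) && ((-x) == (v - -3))): false | t := -2 | v := -5 | result -6
verdict: not equivalent; witness: x=1, y=-5
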